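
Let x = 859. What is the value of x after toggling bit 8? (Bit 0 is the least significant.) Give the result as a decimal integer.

603

x = 001101011011
bit 8 is currently 1; toggle it via x ^ (1 << 8) = x ^ 256
→ 001001011011 = 603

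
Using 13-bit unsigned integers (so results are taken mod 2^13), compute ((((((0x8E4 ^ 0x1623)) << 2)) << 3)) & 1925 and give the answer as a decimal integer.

0x8E4 = 0100011100100
0x1623 = 1011000100011
→ ^ → 1111011000111 = 7879
→ << 2 (mod 2^13) → 1101100011100 = 6940
→ << 3 (mod 2^13) → 1100011100000 = 6368
1925 = 0011110000101
→ & → 0000010000000 = 128

128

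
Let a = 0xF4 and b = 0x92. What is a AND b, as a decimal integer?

144

0xF4 = 11110100
0x92 = 10010010
AND → 10010000 = 144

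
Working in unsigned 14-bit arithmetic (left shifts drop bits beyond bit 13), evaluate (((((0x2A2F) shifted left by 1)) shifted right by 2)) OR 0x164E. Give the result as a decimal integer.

5983

0x2A2F = 10101000101111
→ shifted left by 1 (mod 2^14) → 01010001011110 = 5214
→ shifted right by 2 → 00010100010111 = 1303
0x164E = 01011001001110
→ OR → 01011101011111 = 5983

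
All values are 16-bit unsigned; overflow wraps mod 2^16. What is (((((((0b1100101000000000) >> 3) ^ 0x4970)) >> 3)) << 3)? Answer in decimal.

20528

0b1100101000000000 = 1100101000000000
→ >> 3 → 0001100101000000 = 6464
0x4970 = 0100100101110000
→ ^ → 0101000000110000 = 20528
→ >> 3 → 0000101000000110 = 2566
→ << 3 (mod 2^16) → 0101000000110000 = 20528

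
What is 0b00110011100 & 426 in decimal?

a = 110011100
426 = 110101010
AND → 110001000 = 392

392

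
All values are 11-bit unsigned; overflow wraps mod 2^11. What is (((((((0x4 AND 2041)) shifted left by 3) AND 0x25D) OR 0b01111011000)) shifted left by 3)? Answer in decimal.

1728

0x4 = 00000000100
2041 = 11111111001
→ AND → 00000000000 = 0
→ shifted left by 3 (mod 2^11) → 00000000000 = 0
0x25D = 01001011101
→ AND → 00000000000 = 0
0b01111011000 = 01111011000
→ OR → 01111011000 = 984
→ shifted left by 3 (mod 2^11) → 11011000000 = 1728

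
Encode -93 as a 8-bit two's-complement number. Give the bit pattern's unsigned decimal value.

93 in 8 bits: 01011101
Invert: 10100010
Add 1:  10100011 = 163
(Check: 2^8 - 93 = 256 - 93 = 163.)

163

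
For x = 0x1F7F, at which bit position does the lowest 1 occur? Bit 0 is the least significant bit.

0

0x1F7F = 1111101111111
Trailing zeros: 0, so the lowest set bit is bit 0 (value 1).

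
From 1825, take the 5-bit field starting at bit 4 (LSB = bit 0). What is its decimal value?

18

v = 11100100001
Shift right by 4: 1110010
Mask low 5 bits: 10010 = 18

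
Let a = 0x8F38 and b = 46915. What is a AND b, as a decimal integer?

34560

0x8F38 = 1000111100111000
46915 = 1011011101000011
AND → 1000011100000000 = 34560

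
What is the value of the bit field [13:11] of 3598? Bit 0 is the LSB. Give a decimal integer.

1

v = 00111000001110
Shift right by 11: 001
Mask low 3 bits: 001 = 1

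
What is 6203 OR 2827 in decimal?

6203 = 1100000111011
2827 = 0101100001011
 OR → 1101100111011 = 6971

6971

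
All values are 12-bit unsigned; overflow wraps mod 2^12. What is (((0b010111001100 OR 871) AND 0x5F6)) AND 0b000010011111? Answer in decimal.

0b010111001100 = 010111001100
871 = 001101100111
→ OR → 011111101111 = 2031
0x5F6 = 010111110110
→ AND → 010111100110 = 1510
0b000010011111 = 000010011111
→ AND → 000010000110 = 134

134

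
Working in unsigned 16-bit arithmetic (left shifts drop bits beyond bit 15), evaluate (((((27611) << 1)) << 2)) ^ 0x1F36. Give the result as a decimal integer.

16878

27611 = 0110101111011011
→ << 1 (mod 2^16) → 1101011110110110 = 55222
→ << 2 (mod 2^16) → 0101111011011000 = 24280
0x1F36 = 0001111100110110
→ ^ → 0100000111101110 = 16878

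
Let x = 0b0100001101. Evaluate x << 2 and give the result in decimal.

x = 00100001101
shift left by 2 → 10000110100 = 1076
(equivalently, 269 × 2^2 = 269 × 4)

1076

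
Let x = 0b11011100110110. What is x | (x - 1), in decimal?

14135

x = 11011100110110 = 14134
x - 1 = 11011100110101
OR    = 11011100110111 = 14135
(x | (x - 1) sets all bits below the lowest set bit.)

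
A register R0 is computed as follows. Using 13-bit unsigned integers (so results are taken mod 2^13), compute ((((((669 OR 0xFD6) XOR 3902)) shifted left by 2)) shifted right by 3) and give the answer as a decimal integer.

112

669 = 0001010011101
0xFD6 = 0111111010110
→ OR → 0111111011111 = 4063
3902 = 0111100111110
→ XOR → 0000011100001 = 225
→ shifted left by 2 (mod 2^13) → 0001110000100 = 900
→ shifted right by 3 → 0000001110000 = 112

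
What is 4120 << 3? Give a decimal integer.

32960

4120 = 0001000000011000
shift left by 3 → 1000000011000000 = 32960
(equivalently, 4120 × 2^3 = 4120 × 8)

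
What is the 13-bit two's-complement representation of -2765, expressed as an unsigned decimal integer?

2765 in 13 bits: 0101011001101
Invert: 1010100110010
Add 1:  1010100110011 = 5427
(Check: 2^13 - 2765 = 8192 - 2765 = 5427.)

5427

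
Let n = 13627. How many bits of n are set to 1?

13627 = 11010100111011
Count the 1s: 1 + 1 + 1 + 1 + 1 + 1 + 1 + 1 + 1 = 9

9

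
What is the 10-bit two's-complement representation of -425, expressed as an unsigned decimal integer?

599

425 in 10 bits: 0110101001
Invert: 1001010110
Add 1:  1001010111 = 599
(Check: 2^10 - 425 = 1024 - 425 = 599.)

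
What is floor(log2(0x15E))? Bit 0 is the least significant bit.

0x15E = 101011110
The topmost 1 is at position 8 (since 2^8 = 256 ≤ 350 < 512).

8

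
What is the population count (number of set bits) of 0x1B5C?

8

0x1B5C = 1101101011100
Count the 1s: 1 + 1 + 1 + 1 + 1 + 1 + 1 + 1 = 8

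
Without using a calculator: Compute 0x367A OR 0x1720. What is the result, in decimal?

0x367A = 11011001111010
0x1720 = 01011100100000
 OR → 11011101111010 = 14202

14202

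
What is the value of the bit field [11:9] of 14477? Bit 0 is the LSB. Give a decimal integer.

4

v = 11100010001101
Shift right by 9: 11100
Mask low 3 bits: 100 = 4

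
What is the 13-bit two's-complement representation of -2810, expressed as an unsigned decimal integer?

5382

2810 in 13 bits: 0101011111010
Invert: 1010100000101
Add 1:  1010100000110 = 5382
(Check: 2^13 - 2810 = 8192 - 2810 = 5382.)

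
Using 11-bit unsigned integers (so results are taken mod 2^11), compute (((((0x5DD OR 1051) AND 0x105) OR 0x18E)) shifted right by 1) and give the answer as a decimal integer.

199

0x5DD = 10111011101
1051 = 10000011011
→ OR → 10111011111 = 1503
0x105 = 00100000101
→ AND → 00100000101 = 261
0x18E = 00110001110
→ OR → 00110001111 = 399
→ shifted right by 1 → 00011000111 = 199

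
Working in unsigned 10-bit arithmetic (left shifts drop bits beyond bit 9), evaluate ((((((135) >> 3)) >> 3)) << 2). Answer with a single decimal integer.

135 = 0010000111
→ >> 3 → 0000010000 = 16
→ >> 3 → 0000000010 = 2
→ << 2 (mod 2^10) → 0000001000 = 8

8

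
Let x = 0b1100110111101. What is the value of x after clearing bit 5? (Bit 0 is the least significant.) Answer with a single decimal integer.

6557

x = 1100110111101
bit 5 is currently 1; clear it via x & ~(1 << 5) = x & ~32
→ 1100110011101 = 6557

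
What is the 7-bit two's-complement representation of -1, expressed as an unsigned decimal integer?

127

1 in 7 bits: 0000001
Invert: 1111110
Add 1:  1111111 = 127
(Check: 2^7 - 1 = 128 - 1 = 127.)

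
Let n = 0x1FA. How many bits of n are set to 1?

0x1FA = 111111010
Count the 1s: 1 + 1 + 1 + 1 + 1 + 1 + 1 = 7

7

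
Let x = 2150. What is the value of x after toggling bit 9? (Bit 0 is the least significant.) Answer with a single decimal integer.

x = 100001100110
bit 9 is currently 0; toggle it via x ^ (1 << 9) = x ^ 512
→ 101001100110 = 2662

2662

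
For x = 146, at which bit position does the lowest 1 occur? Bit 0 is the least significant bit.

146 = 10010010
Trailing zeros: 1, so the lowest set bit is bit 1 (value 2).

1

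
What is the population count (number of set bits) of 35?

35 = 100011
Count the 1s: 1 + 1 + 1 = 3

3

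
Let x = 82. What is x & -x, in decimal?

2

x = 1010010 = 82
-x (two's complement) = …0101110
AND   = 0000010 = 2
(x & -x isolates the lowest set bit of x.)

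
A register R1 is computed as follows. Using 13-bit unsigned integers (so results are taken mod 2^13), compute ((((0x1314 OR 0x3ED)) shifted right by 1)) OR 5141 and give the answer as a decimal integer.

0x1314 = 1001100010100
0x3ED = 0001111101101
→ OR → 1001111111101 = 5117
→ shifted right by 1 → 0100111111110 = 2558
5141 = 1010000010101
→ OR → 1110111111111 = 7679

7679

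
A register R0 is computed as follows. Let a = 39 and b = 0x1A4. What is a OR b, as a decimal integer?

423

39 = 000100111
0x1A4 = 110100100
 OR → 110100111 = 423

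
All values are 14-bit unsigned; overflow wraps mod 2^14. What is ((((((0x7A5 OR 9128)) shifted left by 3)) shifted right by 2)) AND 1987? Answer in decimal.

1858

0x7A5 = 00011110100101
9128 = 10001110101000
→ OR → 10011110101101 = 10157
→ shifted left by 3 (mod 2^14) → 11110101101000 = 15720
→ shifted right by 2 → 00111101011010 = 3930
1987 = 00011111000011
→ AND → 00011101000010 = 1858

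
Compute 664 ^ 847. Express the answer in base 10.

471

664 = 1010011000
847 = 1101001111
XOR → 0111010111 = 471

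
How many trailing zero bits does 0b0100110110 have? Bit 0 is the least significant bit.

0b0100110110 = 100110110
Trailing zeros: 1, so the lowest set bit is bit 1 (value 2).

1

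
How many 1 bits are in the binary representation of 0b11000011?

4

n = 11000011
Count the 1s: 1 + 1 + 1 + 1 = 4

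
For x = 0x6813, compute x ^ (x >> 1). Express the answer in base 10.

23578

x = 110100000010011 = 26643
x>>1 = 011010000001001
XOR  = 101110000011010 = 23578
(x ^ (x >> 1) gives the standard binary-reflected Gray code of x.)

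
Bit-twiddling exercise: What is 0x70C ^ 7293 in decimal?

0x70C = 0011100001100
7293 = 1110001111101
XOR → 1101101110001 = 7025

7025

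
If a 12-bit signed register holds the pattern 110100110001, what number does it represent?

-719

pattern = 110100110001 (MSB is 1 ⇒ negative)
Invert: 001011001110, add 1 → 001011001111 = 719, so the value is -719.
(Equivalently: 3377 - 2^12 = 3377 - 4096 = -719.)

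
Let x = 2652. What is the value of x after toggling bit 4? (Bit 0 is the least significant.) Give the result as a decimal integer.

2636

x = 101001011100
bit 4 is currently 1; toggle it via x ^ (1 << 4) = x ^ 16
→ 101001001100 = 2636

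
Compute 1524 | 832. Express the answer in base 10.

1524 = 10111110100
832 = 01101000000
 OR → 11111110100 = 2036

2036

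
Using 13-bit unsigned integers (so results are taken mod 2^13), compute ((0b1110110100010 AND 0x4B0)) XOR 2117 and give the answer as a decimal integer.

3301

0b1110110100010 = 1110110100010
0x4B0 = 0010010110000
→ AND → 0010010100000 = 1184
2117 = 0100001000101
→ XOR → 0110011100101 = 3301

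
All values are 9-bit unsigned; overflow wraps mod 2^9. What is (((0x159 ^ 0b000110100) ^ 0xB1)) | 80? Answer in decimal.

0x159 = 101011001
0b000110100 = 000110100
→ ^ → 101101101 = 365
0xB1 = 010110001
→ ^ → 111011100 = 476
80 = 001010000
→ | → 111011100 = 476

476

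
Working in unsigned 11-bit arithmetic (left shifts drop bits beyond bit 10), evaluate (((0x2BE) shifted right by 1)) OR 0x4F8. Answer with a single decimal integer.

1535

0x2BE = 01010111110
→ shifted right by 1 → 00101011111 = 351
0x4F8 = 10011111000
→ OR → 10111111111 = 1535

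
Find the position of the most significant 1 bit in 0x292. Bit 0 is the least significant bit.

9

0x292 = 1010010010
The topmost 1 is at position 9 (since 2^9 = 512 ≤ 658 < 1024).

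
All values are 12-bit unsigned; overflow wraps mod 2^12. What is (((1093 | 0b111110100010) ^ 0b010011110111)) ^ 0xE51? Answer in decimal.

1093 = 010001000101
0b111110100010 = 111110100010
→ | → 111111100111 = 4071
0b010011110111 = 010011110111
→ ^ → 101100010000 = 2832
0xE51 = 111001010001
→ ^ → 010101000001 = 1345

1345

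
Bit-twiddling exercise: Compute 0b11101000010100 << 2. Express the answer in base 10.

59472

x = 0011101000010100
shift left by 2 → 1110100001010000 = 59472
(equivalently, 14868 × 2^2 = 14868 × 4)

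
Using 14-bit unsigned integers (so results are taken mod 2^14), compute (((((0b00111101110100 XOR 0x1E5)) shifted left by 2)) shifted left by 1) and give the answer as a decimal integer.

13448

0b00111101110100 = 00111101110100
0x1E5 = 00000111100101
→ XOR → 00111010010001 = 3729
→ shifted left by 2 (mod 2^14) → 11101001000100 = 14916
→ shifted left by 1 (mod 2^14) → 11010010001000 = 13448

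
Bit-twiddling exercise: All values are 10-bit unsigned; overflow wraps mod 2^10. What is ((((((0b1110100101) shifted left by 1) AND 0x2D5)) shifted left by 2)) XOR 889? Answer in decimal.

0b1110100101 = 1110100101
→ shifted left by 1 (mod 2^10) → 1101001010 = 842
0x2D5 = 1011010101
→ AND → 1001000000 = 576
→ shifted left by 2 (mod 2^10) → 0100000000 = 256
889 = 1101111001
→ XOR → 1001111001 = 633

633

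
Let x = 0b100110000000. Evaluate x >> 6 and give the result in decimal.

x = 100110000000
shift right by 6 → 000000100110 = 38
(equivalently, floor(2432 / 64))

38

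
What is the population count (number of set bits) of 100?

3

100 = 1100100
Count the 1s: 1 + 1 + 1 = 3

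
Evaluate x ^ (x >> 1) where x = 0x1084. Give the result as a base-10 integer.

6342

x = 1000010000100 = 4228
x>>1 = 0100001000010
XOR  = 1100011000110 = 6342
(x ^ (x >> 1) gives the standard binary-reflected Gray code of x.)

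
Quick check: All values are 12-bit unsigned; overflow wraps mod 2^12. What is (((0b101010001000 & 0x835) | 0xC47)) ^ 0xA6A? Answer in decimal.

1581

0b101010001000 = 101010001000
0x835 = 100000110101
→ & → 100000000000 = 2048
0xC47 = 110001000111
→ | → 110001000111 = 3143
0xA6A = 101001101010
→ ^ → 011000101101 = 1581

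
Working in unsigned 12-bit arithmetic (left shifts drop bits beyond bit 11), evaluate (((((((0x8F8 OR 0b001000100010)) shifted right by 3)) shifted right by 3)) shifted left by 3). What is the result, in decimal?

0x8F8 = 100011111000
0b001000100010 = 001000100010
→ OR → 101011111010 = 2810
→ shifted right by 3 → 000101011111 = 351
→ shifted right by 3 → 000000101011 = 43
→ shifted left by 3 (mod 2^12) → 000101011000 = 344

344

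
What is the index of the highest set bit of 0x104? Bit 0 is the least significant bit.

8

0x104 = 100000100
The topmost 1 is at position 8 (since 2^8 = 256 ≤ 260 < 512).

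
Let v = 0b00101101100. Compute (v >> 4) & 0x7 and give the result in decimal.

6

v = 00101101100
Shift right by 4: 0010110
Mask low 3 bits: 110 = 6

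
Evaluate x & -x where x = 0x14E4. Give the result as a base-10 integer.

x = 1010011100100 = 5348
-x (two's complement) = …0101100011100
AND   = 0000000000100 = 4
(x & -x isolates the lowest set bit of x.)

4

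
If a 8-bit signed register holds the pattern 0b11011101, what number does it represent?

-35

pattern = 11011101 (MSB is 1 ⇒ negative)
Invert: 00100010, add 1 → 00100011 = 35, so the value is -35.
(Equivalently: 221 - 2^8 = 221 - 256 = -35.)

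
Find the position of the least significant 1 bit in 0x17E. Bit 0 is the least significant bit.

0x17E = 101111110
Trailing zeros: 1, so the lowest set bit is bit 1 (value 2).

1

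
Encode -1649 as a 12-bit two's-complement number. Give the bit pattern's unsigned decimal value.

2447

1649 in 12 bits: 011001110001
Invert: 100110001110
Add 1:  100110001111 = 2447
(Check: 2^12 - 1649 = 4096 - 1649 = 2447.)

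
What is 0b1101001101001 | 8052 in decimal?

a = 1101001101001
8052 = 1111101110100
 OR → 1111101111101 = 8061

8061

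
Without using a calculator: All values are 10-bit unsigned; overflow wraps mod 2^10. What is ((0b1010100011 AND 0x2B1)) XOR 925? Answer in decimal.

0b1010100011 = 1010100011
0x2B1 = 1010110001
→ AND → 1010100001 = 673
925 = 1110011101
→ XOR → 0100111100 = 316

316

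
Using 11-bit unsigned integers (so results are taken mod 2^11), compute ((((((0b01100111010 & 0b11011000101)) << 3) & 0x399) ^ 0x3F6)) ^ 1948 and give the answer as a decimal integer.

1130

0b01100111010 = 01100111010
0b11011000101 = 11011000101
→ & → 01000000000 = 512
→ << 3 (mod 2^11) → 00000000000 = 0
0x399 = 01110011001
→ & → 00000000000 = 0
0x3F6 = 01111110110
→ ^ → 01111110110 = 1014
1948 = 11110011100
→ ^ → 10001101010 = 1130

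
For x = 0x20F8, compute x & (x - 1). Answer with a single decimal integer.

8432

x = 10000011111000 = 8440
x - 1 = 10000011110111
AND   = 10000011110000 = 8432
(x & (x - 1) clears the lowest set bit of x.)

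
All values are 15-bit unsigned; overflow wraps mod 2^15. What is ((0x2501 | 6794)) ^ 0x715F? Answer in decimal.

20180

0x2501 = 010010100000001
6794 = 001101010001010
→ | → 011111110001011 = 16267
0x715F = 111000101011111
→ ^ → 100111011010100 = 20180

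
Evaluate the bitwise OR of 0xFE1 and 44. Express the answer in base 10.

4077

0xFE1 = 111111100001
44 = 000000101100
 OR → 111111101101 = 4077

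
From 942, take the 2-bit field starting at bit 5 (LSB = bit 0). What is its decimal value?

1

v = 1110101110
Shift right by 5: 11101
Mask low 2 bits: 01 = 1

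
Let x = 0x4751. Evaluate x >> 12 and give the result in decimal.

4

0x4751 = 100011101010001
shift right by 12 → 000000000000100 = 4
(equivalently, floor(18257 / 4096))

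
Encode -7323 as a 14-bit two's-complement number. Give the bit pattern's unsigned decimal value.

7323 in 14 bits: 01110010011011
Invert: 10001101100100
Add 1:  10001101100101 = 9061
(Check: 2^14 - 7323 = 16384 - 7323 = 9061.)

9061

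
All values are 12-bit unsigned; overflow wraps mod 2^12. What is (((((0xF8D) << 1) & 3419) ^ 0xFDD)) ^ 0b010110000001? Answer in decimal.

1862

0xF8D = 111110001101
→ << 1 (mod 2^12) → 111100011010 = 3866
3419 = 110101011011
→ & → 110100011010 = 3354
0xFDD = 111111011101
→ ^ → 001011000111 = 711
0b010110000001 = 010110000001
→ ^ → 011101000110 = 1862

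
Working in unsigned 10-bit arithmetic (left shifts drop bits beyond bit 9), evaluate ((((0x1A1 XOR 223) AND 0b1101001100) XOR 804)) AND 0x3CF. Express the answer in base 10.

584

0x1A1 = 0110100001
223 = 0011011111
→ XOR → 0101111110 = 382
0b1101001100 = 1101001100
→ AND → 0101001100 = 332
804 = 1100100100
→ XOR → 1001101000 = 616
0x3CF = 1111001111
→ AND → 1001001000 = 584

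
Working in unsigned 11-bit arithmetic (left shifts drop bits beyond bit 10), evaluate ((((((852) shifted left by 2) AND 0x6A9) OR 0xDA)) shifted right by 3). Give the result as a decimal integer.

852 = 01101010100
→ shifted left by 2 (mod 2^11) → 10101010000 = 1360
0x6A9 = 11010101001
→ AND → 10000000000 = 1024
0xDA = 00011011010
→ OR → 10011011010 = 1242
→ shifted right by 3 → 00010011011 = 155

155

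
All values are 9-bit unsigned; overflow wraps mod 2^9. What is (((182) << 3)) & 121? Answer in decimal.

48

182 = 010110110
→ << 3 (mod 2^9) → 110110000 = 432
121 = 001111001
→ & → 000110000 = 48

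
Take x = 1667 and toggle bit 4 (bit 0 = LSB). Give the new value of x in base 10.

1683

x = 11010000011
bit 4 is currently 0; toggle it via x ^ (1 << 4) = x ^ 16
→ 11010010011 = 1683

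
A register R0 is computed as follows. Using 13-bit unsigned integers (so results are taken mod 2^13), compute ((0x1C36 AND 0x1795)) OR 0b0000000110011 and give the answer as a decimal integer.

0x1C36 = 1110000110110
0x1795 = 1011110010101
→ AND → 1010000010100 = 5140
0b0000000110011 = 0000000110011
→ OR → 1010000110111 = 5175

5175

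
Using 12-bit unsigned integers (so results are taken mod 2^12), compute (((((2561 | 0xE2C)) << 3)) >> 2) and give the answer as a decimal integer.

2561 = 101000000001
0xE2C = 111000101100
→ | → 111000101101 = 3629
→ << 3 (mod 2^12) → 000101101000 = 360
→ >> 2 → 000001011010 = 90

90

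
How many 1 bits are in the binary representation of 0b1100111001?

n = 1100111001
Count the 1s: 1 + 1 + 1 + 1 + 1 + 1 = 6

6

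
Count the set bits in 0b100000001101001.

n = 100000001101001
Count the 1s: 1 + 1 + 1 + 1 + 1 = 5

5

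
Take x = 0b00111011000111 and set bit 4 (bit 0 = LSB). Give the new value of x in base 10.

3799

x = 00111011000111
bit 4 is currently 0; set it via x | (1 << 4) = x | 16
→ 00111011010111 = 3799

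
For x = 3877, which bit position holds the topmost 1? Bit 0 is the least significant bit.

11

3877 = 111100100101
The topmost 1 is at position 11 (since 2^11 = 2048 ≤ 3877 < 4096).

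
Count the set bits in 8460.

8460 = 10000100001100
Count the 1s: 1 + 1 + 1 + 1 = 4

4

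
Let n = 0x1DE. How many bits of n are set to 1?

7

0x1DE = 111011110
Count the 1s: 1 + 1 + 1 + 1 + 1 + 1 + 1 = 7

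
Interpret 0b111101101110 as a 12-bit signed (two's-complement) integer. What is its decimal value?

pattern = 111101101110 (MSB is 1 ⇒ negative)
Invert: 000010010001, add 1 → 000010010010 = 146, so the value is -146.
(Equivalently: 3950 - 2^12 = 3950 - 4096 = -146.)

-146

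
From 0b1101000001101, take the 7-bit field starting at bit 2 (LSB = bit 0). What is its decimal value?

3

v = 1101000001101
Shift right by 2: 11010000011
Mask low 7 bits: 0000011 = 3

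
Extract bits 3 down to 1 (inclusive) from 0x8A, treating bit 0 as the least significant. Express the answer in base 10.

v = 0010001010
Shift right by 1: 001000101
Mask low 3 bits: 101 = 5

5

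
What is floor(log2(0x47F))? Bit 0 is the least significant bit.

0x47F = 10001111111
The topmost 1 is at position 10 (since 2^10 = 1024 ≤ 1151 < 2048).

10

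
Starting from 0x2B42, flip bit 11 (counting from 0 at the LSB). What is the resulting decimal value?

9026

x = 010101101000010
bit 11 is currently 1; toggle it via x ^ (1 << 11) = x ^ 2048
→ 010001101000010 = 9026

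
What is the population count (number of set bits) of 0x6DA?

0x6DA = 11011011010
Count the 1s: 1 + 1 + 1 + 1 + 1 + 1 + 1 = 7

7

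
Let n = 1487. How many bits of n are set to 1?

1487 = 10111001111
Count the 1s: 1 + 1 + 1 + 1 + 1 + 1 + 1 + 1 = 8

8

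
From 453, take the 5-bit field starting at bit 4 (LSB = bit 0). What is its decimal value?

28

v = 0111000101
Shift right by 4: 011100
Mask low 5 bits: 11100 = 28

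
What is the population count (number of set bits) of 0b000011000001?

n = 11000001
Count the 1s: 1 + 1 + 1 = 3

3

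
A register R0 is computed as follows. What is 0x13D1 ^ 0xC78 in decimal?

0x13D1 = 1001111010001
0xC78 = 0110001111000
XOR → 1111110101001 = 8105

8105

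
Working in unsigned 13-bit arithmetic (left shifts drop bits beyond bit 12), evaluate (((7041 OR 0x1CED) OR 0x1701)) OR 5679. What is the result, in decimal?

7041 = 1101110000001
0x1CED = 1110011101101
→ OR → 1111111101101 = 8173
0x1701 = 1011100000001
→ OR → 1111111101101 = 8173
5679 = 1011000101111
→ OR → 1111111101111 = 8175

8175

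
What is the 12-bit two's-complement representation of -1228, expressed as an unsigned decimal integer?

1228 in 12 bits: 010011001100
Invert: 101100110011
Add 1:  101100110100 = 2868
(Check: 2^12 - 1228 = 4096 - 1228 = 2868.)

2868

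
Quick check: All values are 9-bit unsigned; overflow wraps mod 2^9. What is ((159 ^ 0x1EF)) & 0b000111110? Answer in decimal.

48

159 = 010011111
0x1EF = 111101111
→ ^ → 101110000 = 368
0b000111110 = 000111110
→ & → 000110000 = 48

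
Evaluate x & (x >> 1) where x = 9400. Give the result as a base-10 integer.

24

x = 10010010111000 = 9400
x>>1 = 01001001011100
AND  = 00000000011000 = 24
(x & (x >> 1) has a 1 wherever x has two consecutive 1 bits.)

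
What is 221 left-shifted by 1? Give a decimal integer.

442

221 = 011011101
shift left by 1 → 110111010 = 442
(equivalently, 221 × 2^1 = 221 × 2)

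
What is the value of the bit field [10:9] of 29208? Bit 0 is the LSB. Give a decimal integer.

v = 111001000011000
Shift right by 9: 111001
Mask low 2 bits: 01 = 1

1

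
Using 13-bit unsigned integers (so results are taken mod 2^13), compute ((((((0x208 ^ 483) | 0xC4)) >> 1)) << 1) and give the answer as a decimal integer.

1006

0x208 = 0001000001000
483 = 0000111100011
→ ^ → 0001111101011 = 1003
0xC4 = 0000011000100
→ | → 0001111101111 = 1007
→ >> 1 → 0000111110111 = 503
→ << 1 (mod 2^13) → 0001111101110 = 1006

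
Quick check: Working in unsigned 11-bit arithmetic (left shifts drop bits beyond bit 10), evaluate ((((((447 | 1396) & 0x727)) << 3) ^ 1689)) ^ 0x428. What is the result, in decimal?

905

447 = 00110111111
1396 = 10101110100
→ | → 10111111111 = 1535
0x727 = 11100100111
→ & → 10100100111 = 1319
→ << 3 (mod 2^11) → 00100111000 = 312
1689 = 11010011001
→ ^ → 11110100001 = 1953
0x428 = 10000101000
→ ^ → 01110001001 = 905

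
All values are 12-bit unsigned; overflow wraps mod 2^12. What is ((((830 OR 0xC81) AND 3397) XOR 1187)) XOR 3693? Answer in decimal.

830 = 001100111110
0xC81 = 110010000001
→ OR → 111110111111 = 4031
3397 = 110101000101
→ AND → 110100000101 = 3333
1187 = 010010100011
→ XOR → 100110100110 = 2470
3693 = 111001101101
→ XOR → 011111001011 = 1995

1995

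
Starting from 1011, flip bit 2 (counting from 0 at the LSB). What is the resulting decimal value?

x = 01111110011
bit 2 is currently 0; toggle it via x ^ (1 << 2) = x ^ 4
→ 01111110111 = 1015

1015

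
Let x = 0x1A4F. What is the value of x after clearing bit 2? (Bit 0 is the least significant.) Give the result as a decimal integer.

6731

x = 1101001001111
bit 2 is currently 1; clear it via x & ~(1 << 2) = x & ~4
→ 1101001001011 = 6731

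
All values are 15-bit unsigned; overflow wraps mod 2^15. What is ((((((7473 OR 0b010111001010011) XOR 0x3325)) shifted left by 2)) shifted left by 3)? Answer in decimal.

2752

7473 = 001110100110001
0b010111001010011 = 010111001010011
→ OR → 011111101110011 = 16243
0x3325 = 011001100100101
→ XOR → 000110001010110 = 3158
→ shifted left by 2 (mod 2^15) → 011000101011000 = 12632
→ shifted left by 3 (mod 2^15) → 000101011000000 = 2752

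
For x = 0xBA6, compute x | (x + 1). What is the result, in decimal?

2983

x = 101110100110 = 2982
x + 1 = 101110100111
OR    = 101110100111 = 2983
(x | (x + 1) sets the lowest cleared bit.)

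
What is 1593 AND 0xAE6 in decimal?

1593 = 011000111001
0xAE6 = 101011100110
AND → 001000100000 = 544

544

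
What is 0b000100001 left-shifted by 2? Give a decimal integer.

x = 00100001
shift left by 2 → 10000100 = 132
(equivalently, 33 × 2^2 = 33 × 4)

132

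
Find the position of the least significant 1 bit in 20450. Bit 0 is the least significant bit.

20450 = 100111111100010
Trailing zeros: 1, so the lowest set bit is bit 1 (value 2).

1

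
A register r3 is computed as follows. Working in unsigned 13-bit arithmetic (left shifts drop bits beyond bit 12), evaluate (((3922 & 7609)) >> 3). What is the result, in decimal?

3922 = 0111101010010
7609 = 1110110111001
→ & → 0110100010000 = 3344
→ >> 3 → 0000110100010 = 418

418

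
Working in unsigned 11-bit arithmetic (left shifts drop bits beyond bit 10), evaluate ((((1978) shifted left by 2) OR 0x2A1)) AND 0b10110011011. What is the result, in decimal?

1161

1978 = 11110111010
→ shifted left by 2 (mod 2^11) → 11011101000 = 1768
0x2A1 = 01010100001
→ OR → 11011101001 = 1769
0b10110011011 = 10110011011
→ AND → 10010001001 = 1161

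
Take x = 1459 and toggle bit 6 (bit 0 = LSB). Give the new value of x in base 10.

1523

x = 10110110011
bit 6 is currently 0; toggle it via x ^ (1 << 6) = x ^ 64
→ 10111110011 = 1523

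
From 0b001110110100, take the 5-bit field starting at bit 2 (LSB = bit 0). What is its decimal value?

v = 001110110100
Shift right by 2: 0011101101
Mask low 5 bits: 01101 = 13

13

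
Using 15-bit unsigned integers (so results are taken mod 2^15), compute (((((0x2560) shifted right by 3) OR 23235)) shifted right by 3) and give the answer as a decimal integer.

0x2560 = 010010101100000
→ shifted right by 3 → 000010010101100 = 1196
23235 = 101101011000011
→ OR → 101111011101111 = 24303
→ shifted right by 3 → 000101111011101 = 3037

3037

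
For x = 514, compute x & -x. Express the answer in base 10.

2

x = 1000000010 = 514
-x (two's complement) = …0111111110
AND   = 0000000010 = 2
(x & -x isolates the lowest set bit of x.)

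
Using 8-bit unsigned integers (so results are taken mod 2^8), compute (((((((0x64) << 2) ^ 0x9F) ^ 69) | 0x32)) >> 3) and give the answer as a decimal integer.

0x64 = 01100100
→ << 2 (mod 2^8) → 10010000 = 144
0x9F = 10011111
→ ^ → 00001111 = 15
69 = 01000101
→ ^ → 01001010 = 74
0x32 = 00110010
→ | → 01111010 = 122
→ >> 3 → 00001111 = 15

15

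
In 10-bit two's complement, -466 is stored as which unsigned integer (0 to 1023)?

558

466 in 10 bits: 0111010010
Invert: 1000101101
Add 1:  1000101110 = 558
(Check: 2^10 - 466 = 1024 - 466 = 558.)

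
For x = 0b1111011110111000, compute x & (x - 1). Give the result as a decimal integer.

x = 1111011110111000 = 63416
x - 1 = 1111011110110111
AND   = 1111011110110000 = 63408
(x & (x - 1) clears the lowest set bit of x.)

63408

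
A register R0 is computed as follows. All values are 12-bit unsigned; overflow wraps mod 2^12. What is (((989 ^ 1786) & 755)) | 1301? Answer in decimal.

1335

989 = 001111011101
1786 = 011011111010
→ ^ → 010100100111 = 1319
755 = 001011110011
→ & → 000000100011 = 35
1301 = 010100010101
→ | → 010100110111 = 1335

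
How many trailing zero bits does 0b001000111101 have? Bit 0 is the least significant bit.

0b001000111101 = 1000111101
Trailing zeros: 0, so the lowest set bit is bit 0 (value 1).

0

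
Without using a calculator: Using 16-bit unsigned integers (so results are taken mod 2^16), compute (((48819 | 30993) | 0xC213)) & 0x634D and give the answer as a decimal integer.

25345

48819 = 1011111010110011
30993 = 0111100100010001
→ | → 1111111110110011 = 65459
0xC213 = 1100001000010011
→ | → 1111111110110011 = 65459
0x634D = 0110001101001101
→ & → 0110001100000001 = 25345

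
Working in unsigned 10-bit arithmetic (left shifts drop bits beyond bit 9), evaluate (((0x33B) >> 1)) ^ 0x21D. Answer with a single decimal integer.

896

0x33B = 1100111011
→ >> 1 → 0110011101 = 413
0x21D = 1000011101
→ ^ → 1110000000 = 896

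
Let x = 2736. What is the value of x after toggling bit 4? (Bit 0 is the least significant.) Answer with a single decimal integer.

2720

x = 101010110000
bit 4 is currently 1; toggle it via x ^ (1 << 4) = x ^ 16
→ 101010100000 = 2720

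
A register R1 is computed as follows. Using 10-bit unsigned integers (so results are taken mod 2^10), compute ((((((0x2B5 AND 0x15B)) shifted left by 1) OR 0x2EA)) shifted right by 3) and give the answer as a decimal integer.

93

0x2B5 = 1010110101
0x15B = 0101011011
→ AND → 0000010001 = 17
→ shifted left by 1 (mod 2^10) → 0000100010 = 34
0x2EA = 1011101010
→ OR → 1011101010 = 746
→ shifted right by 3 → 0001011101 = 93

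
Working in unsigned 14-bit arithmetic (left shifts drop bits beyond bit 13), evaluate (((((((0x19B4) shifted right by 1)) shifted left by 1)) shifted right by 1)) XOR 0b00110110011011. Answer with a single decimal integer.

0x19B4 = 01100110110100
→ shifted right by 1 → 00110011011010 = 3290
→ shifted left by 1 (mod 2^14) → 01100110110100 = 6580
→ shifted right by 1 → 00110011011010 = 3290
0b00110110011011 = 00110110011011
→ XOR → 00000101000001 = 321

321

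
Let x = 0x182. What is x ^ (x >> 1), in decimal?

x = 110000010 = 386
x>>1 = 011000001
XOR  = 101000011 = 323
(x ^ (x >> 1) gives the standard binary-reflected Gray code of x.)

323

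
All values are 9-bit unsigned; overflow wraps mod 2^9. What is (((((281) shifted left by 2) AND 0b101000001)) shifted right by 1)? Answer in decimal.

32

281 = 100011001
→ shifted left by 2 (mod 2^9) → 001100100 = 100
0b101000001 = 101000001
→ AND → 001000000 = 64
→ shifted right by 1 → 000100000 = 32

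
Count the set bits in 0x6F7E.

0x6F7E = 110111101111110
Count the 1s: 1 + 1 + 1 + 1 + 1 + 1 + 1 + 1 + 1 + 1 + 1 + 1 = 12

12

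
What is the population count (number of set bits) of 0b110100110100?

n = 110100110100
Count the 1s: 1 + 1 + 1 + 1 + 1 + 1 = 6

6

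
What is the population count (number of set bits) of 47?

47 = 101111
Count the 1s: 1 + 1 + 1 + 1 + 1 = 5

5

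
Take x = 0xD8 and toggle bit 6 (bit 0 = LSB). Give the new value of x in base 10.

x = 11011000
bit 6 is currently 1; toggle it via x ^ (1 << 6) = x ^ 64
→ 10011000 = 152

152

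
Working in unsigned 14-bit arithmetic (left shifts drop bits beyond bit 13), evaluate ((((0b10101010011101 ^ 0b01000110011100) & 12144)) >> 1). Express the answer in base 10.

0b10101010011101 = 10101010011101
0b01000110011100 = 01000110011100
→ ^ → 11101100000001 = 15105
12144 = 10111101110000
→ & → 10101100000000 = 11008
→ >> 1 → 01010110000000 = 5504

5504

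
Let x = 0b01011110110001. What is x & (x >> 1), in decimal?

x = 1011110110001 = 6065
x>>1 = 0101111011000
AND  = 0001110010000 = 912
(x & (x >> 1) has a 1 wherever x has two consecutive 1 bits.)

912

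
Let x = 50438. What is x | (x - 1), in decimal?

x = 1100010100000110 = 50438
x - 1 = 1100010100000101
OR    = 1100010100000111 = 50439
(x | (x - 1) sets all bits below the lowest set bit.)

50439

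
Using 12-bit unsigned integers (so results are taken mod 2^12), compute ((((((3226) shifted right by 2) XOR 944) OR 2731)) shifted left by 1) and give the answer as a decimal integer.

1406

3226 = 110010011010
→ shifted right by 2 → 001100100110 = 806
944 = 001110110000
→ XOR → 000010010110 = 150
2731 = 101010101011
→ OR → 101010111111 = 2751
→ shifted left by 1 (mod 2^12) → 010101111110 = 1406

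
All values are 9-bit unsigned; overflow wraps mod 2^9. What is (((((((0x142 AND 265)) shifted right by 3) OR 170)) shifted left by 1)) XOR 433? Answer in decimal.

229

0x142 = 101000010
265 = 100001001
→ AND → 100000000 = 256
→ shifted right by 3 → 000100000 = 32
170 = 010101010
→ OR → 010101010 = 170
→ shifted left by 1 (mod 2^9) → 101010100 = 340
433 = 110110001
→ XOR → 011100101 = 229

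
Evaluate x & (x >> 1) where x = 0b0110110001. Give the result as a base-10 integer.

144

x = 110110001 = 433
x>>1 = 011011000
AND  = 010010000 = 144
(x & (x >> 1) has a 1 wherever x has two consecutive 1 bits.)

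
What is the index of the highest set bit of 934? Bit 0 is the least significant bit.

9

934 = 1110100110
The topmost 1 is at position 9 (since 2^9 = 512 ≤ 934 < 1024).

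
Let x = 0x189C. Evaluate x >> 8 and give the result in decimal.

24

0x189C = 1100010011100
shift right by 8 → 0000000011000 = 24
(equivalently, floor(6300 / 256))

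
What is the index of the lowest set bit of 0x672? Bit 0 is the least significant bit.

1

0x672 = 11001110010
Trailing zeros: 1, so the lowest set bit is bit 1 (value 2).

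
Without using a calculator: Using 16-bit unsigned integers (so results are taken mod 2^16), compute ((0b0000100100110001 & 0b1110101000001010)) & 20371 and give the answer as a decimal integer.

2048

0b0000100100110001 = 0000100100110001
0b1110101000001010 = 1110101000001010
→ & → 0000100000000000 = 2048
20371 = 0100111110010011
→ & → 0000100000000000 = 2048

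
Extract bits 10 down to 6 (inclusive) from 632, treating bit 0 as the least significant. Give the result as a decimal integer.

v = 01001111000
Shift right by 6: 01001
Mask low 5 bits: 01001 = 9

9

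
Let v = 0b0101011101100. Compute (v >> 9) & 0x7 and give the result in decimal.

5

v = 0101011101100
Shift right by 9: 0101
Mask low 3 bits: 101 = 5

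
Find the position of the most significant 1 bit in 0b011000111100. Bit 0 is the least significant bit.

10

0b011000111100 = 11000111100
The topmost 1 is at position 10 (since 2^10 = 1024 ≤ 1596 < 2048).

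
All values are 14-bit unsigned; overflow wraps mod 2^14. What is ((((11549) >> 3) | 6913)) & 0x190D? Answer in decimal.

11549 = 10110100011101
→ >> 3 → 00010110100011 = 1443
6913 = 01101100000001
→ | → 01111110100011 = 8099
0x190D = 01100100001101
→ & → 01100100000001 = 6401

6401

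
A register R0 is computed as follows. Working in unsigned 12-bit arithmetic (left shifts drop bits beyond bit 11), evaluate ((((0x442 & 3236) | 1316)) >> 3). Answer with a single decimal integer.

0x442 = 010001000010
3236 = 110010100100
→ & → 010000000000 = 1024
1316 = 010100100100
→ | → 010100100100 = 1316
→ >> 3 → 000010100100 = 164

164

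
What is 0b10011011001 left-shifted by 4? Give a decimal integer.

x = 000010011011001
shift left by 4 → 100110110010000 = 19856
(equivalently, 1241 × 2^4 = 1241 × 16)

19856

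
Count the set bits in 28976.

28976 = 111000100110000
Count the 1s: 1 + 1 + 1 + 1 + 1 + 1 = 6

6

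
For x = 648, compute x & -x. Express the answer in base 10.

x = 1010001000 = 648
-x (two's complement) = …0101111000
AND   = 0000001000 = 8
(x & -x isolates the lowest set bit of x.)

8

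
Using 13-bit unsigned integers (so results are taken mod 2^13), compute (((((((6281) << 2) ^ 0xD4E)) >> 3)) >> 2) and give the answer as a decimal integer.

6281 = 1100010001001
→ << 2 (mod 2^13) → 0001000100100 = 548
0xD4E = 0110101001110
→ ^ → 0111101101010 = 3946
→ >> 3 → 0000111101101 = 493
→ >> 2 → 0000001111011 = 123

123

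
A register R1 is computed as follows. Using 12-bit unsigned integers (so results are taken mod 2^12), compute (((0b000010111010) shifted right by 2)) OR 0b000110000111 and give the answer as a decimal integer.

0b000010111010 = 000010111010
→ shifted right by 2 → 000000101110 = 46
0b000110000111 = 000110000111
→ OR → 000110101111 = 431

431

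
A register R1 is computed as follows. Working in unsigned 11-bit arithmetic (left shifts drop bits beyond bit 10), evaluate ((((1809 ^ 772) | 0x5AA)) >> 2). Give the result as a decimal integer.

367

1809 = 11100010001
772 = 01100000100
→ ^ → 10000010101 = 1045
0x5AA = 10110101010
→ | → 10110111111 = 1471
→ >> 2 → 00101101111 = 367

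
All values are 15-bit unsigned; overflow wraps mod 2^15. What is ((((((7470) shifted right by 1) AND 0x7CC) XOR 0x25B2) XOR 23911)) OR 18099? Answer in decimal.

32499

7470 = 001110100101110
→ shifted right by 1 → 000111010010111 = 3735
0x7CC = 000011111001100
→ AND → 000011010000100 = 1668
0x25B2 = 010010110110010
→ XOR → 010001100110110 = 9014
23911 = 101110101100111
→ XOR → 111111001010001 = 32337
18099 = 100011010110011
→ OR → 111111011110011 = 32499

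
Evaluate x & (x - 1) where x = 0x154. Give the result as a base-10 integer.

x = 101010100 = 340
x - 1 = 101010011
AND   = 101010000 = 336
(x & (x - 1) clears the lowest set bit of x.)

336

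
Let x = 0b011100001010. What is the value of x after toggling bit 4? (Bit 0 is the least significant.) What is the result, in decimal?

1818

x = 011100001010
bit 4 is currently 0; toggle it via x ^ (1 << 4) = x ^ 16
→ 011100011010 = 1818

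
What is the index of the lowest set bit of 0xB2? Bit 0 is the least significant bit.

0xB2 = 10110010
Trailing zeros: 1, so the lowest set bit is bit 1 (value 2).

1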